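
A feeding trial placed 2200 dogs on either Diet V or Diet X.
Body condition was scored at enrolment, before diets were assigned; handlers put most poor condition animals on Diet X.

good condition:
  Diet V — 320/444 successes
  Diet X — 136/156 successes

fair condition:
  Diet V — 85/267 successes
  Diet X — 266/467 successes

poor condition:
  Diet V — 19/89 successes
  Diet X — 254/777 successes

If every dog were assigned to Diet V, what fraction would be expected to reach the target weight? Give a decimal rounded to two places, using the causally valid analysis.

0.39

Here starting body condition is a common cause — it drives both which diet a case falls under and the outcome. The crude comparison mixes populations; the stratum-specific rates are the causally relevant ones.
Standardising Diet V to the population starting body condition mix: 0.273·320/444 + 0.334·85/267 + 0.394·19/89 = 0.387.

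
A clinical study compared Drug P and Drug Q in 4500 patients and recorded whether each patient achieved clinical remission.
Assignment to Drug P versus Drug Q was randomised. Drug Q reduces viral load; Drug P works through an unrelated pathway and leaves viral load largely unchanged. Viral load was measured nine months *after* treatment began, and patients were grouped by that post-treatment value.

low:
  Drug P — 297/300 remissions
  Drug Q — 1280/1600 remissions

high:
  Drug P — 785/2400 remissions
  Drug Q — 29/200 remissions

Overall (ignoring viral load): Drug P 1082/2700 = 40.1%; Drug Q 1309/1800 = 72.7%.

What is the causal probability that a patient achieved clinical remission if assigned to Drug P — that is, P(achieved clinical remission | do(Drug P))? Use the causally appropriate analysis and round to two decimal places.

The stratified and pooled comparisons disagree (Drug P wins within each viral load; Drug Q wins overall), so the answer turns on the causal role of viral load.
Viral load is downstream of the drug. One should not condition on a consequence of treatment, so the overall rates are the right comparison.
So P(outcome | do(Drug P)) is just the pooled rate for Drug P: 1082/2700 = 0.401.

0.40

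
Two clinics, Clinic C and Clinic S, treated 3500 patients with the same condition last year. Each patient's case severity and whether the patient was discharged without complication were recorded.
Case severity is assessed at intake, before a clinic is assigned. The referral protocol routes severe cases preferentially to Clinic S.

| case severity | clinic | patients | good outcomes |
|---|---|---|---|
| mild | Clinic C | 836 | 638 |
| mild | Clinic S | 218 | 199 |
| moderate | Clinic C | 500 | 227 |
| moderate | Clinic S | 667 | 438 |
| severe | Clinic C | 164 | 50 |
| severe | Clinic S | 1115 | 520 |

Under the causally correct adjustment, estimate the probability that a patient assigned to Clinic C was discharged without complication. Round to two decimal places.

0.49

The imbalance in case severity arose from how patients were allocated, not from anything the clinic did; and case severity independently affects the outcome. The pooled gap is confounded — condition on case severity.
Standardising Clinic C to the population case severity mix: 0.301·638/836 + 0.333·227/500 + 0.365·50/164 = 0.493.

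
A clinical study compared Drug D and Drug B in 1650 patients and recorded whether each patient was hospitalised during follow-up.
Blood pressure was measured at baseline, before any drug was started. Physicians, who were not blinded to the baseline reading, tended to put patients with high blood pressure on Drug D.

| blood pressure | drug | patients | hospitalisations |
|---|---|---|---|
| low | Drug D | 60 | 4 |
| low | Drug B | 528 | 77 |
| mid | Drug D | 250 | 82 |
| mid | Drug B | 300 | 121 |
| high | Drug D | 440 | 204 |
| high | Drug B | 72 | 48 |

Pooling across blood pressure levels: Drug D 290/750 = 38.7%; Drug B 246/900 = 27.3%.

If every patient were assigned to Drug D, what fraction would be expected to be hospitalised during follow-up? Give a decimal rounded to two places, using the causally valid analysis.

0.28

Within every blood pressure level Drug D has the lower rate, yet pooled Drug B does — Simpson's reversal.
Blood pressure is set before the drug has any effect — it is not caused by the drug — and it independently drives the outcome. That makes it a confounder, so the causal comparison is within blood pressure levels.
Standardising Drug D to the population blood pressure mix: 0.356·4/60 + 0.333·82/250 + 0.310·204/440 = 0.277.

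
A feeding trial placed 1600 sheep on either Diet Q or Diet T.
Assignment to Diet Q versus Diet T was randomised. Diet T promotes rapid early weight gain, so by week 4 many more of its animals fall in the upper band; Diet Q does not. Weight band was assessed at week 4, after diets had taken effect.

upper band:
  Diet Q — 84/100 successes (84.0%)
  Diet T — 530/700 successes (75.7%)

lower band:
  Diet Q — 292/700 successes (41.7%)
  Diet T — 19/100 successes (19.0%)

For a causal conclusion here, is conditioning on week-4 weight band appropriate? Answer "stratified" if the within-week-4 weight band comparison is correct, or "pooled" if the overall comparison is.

pooled

The week-4 weight band-specific comparison favours Diet Q throughout, but the pooled figures favour Diet T. The question is whether to condition on week-4 weight band.
Week-4 weight band here is a post-treatment variable shaped by the diet; conditioning on it would introduce bias rather than remove it. The overall comparison is the causal one.
Pooled: Diet Q 47.0% vs Diet T 68.6%; Diet T is higher overall.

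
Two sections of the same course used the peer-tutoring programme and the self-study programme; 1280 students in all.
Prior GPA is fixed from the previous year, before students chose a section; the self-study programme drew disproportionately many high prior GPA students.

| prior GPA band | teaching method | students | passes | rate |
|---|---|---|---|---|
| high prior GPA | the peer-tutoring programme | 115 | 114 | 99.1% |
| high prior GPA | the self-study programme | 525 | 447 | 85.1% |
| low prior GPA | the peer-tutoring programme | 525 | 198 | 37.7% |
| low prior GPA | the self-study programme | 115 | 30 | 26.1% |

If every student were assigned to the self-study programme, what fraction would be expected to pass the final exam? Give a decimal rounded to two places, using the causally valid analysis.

The imbalance in prior GPA band arose from how students were allocated, not from anything the teaching method did; and prior GPA band independently affects the outcome. The pooled gap is confounded — condition on prior GPA band.
Standardising the self-study programme to the population prior GPA band mix: 0.500·447/525 + 0.500·30/115 = 0.556.

0.56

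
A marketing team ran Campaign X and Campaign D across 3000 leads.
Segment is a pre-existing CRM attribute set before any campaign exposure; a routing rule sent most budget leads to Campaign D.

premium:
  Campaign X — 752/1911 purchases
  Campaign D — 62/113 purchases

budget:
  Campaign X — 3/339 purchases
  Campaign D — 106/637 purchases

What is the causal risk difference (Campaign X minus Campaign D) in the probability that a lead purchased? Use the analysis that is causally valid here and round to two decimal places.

Since customer segment is a pre-existing factor (not a product of the campaign) and it affects the outcome on its own, it is a confounder. The stratified rates, not the pooled rate, identify the causal effect.
Adjusting over the population distribution of customer segment: 0.675·(0.394−0.549) + 0.325·(0.009−0.166) = -0.156.

-0.16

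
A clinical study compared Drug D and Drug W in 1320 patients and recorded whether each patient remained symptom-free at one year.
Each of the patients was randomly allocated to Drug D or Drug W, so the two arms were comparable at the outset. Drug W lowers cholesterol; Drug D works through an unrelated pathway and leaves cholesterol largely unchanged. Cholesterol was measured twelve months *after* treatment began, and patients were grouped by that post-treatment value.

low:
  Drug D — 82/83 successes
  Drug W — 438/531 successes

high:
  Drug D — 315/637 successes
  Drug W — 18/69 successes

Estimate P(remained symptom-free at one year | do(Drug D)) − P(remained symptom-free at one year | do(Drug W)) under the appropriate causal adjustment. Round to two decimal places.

-0.21

The cholesterol-specific comparison favours Drug D throughout, but the pooled figures favour Drug W. The question is whether to condition on cholesterol.
Cholesterol here is a post-treatment variable shaped by the drug; conditioning on it would introduce bias rather than remove it. The overall comparison is the causal one.
The causal difference is the pooled difference: 0.551 − 0.760 = -0.209.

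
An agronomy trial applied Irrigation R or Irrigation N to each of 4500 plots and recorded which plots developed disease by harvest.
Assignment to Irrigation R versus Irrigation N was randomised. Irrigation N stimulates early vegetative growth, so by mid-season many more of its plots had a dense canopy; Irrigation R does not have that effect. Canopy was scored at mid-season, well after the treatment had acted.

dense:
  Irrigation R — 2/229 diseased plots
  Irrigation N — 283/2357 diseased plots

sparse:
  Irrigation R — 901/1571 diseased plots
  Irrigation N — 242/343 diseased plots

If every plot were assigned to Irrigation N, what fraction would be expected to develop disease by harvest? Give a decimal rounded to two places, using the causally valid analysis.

The mid-season canopy-specific comparison favours Irrigation R throughout, but the pooled figures favour Irrigation N. The question is whether to condition on mid-season canopy.
Because the irrigation influences mid-season canopy, mid-season canopy is a post-treatment mediator, not a confounder. Stratifying on it would bias the estimate; the causal effect is the crude pooled difference.
So P(outcome | do(Irrigation N)) is just the pooled rate for Irrigation N: 525/2700 = 0.194.

0.19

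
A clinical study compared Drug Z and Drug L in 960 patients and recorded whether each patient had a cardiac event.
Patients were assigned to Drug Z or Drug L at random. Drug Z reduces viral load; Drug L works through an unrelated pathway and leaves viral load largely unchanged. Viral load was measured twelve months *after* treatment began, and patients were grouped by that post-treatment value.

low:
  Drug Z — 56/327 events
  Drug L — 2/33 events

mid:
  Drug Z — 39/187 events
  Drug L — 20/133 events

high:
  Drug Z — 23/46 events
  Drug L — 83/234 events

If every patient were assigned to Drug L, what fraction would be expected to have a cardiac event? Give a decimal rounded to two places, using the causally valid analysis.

0.26

Viral load here is a post-treatment variable shaped by the drug; conditioning on it would introduce bias rather than remove it. The overall comparison is the causal one.
So P(outcome | do(Drug L)) is just the pooled rate for Drug L: 105/400 = 0.263.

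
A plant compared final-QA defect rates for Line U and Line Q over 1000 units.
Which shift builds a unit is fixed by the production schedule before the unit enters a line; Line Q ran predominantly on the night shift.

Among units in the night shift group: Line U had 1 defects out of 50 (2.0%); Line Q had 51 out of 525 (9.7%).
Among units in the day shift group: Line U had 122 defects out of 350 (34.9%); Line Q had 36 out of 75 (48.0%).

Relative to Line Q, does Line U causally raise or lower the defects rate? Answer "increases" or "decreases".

Shift is set before the line has any effect — it is not caused by the line — and it independently drives the outcome. That makes it a confounder, so the causal comparison is within shift levels.
Within each level — night shift: 2.0% vs 9.7%; day shift: 34.9% vs 48.0% — Line U is lower every time.

decreases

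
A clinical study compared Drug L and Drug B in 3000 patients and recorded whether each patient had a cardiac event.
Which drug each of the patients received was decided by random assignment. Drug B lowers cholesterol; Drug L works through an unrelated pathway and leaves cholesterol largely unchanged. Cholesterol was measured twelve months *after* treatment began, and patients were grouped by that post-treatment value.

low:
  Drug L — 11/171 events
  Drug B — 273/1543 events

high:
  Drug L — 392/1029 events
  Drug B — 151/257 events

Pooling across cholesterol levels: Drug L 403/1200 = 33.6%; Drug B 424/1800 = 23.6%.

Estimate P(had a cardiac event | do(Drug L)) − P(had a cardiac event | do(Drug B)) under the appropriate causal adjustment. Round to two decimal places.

Because the drug influences cholesterol, cholesterol is a post-treatment mediator, not a confounder. Stratifying on it would bias the estimate; the causal effect is the crude pooled difference.
The causal difference is the pooled difference: 0.336 − 0.236 = +0.100.

+0.10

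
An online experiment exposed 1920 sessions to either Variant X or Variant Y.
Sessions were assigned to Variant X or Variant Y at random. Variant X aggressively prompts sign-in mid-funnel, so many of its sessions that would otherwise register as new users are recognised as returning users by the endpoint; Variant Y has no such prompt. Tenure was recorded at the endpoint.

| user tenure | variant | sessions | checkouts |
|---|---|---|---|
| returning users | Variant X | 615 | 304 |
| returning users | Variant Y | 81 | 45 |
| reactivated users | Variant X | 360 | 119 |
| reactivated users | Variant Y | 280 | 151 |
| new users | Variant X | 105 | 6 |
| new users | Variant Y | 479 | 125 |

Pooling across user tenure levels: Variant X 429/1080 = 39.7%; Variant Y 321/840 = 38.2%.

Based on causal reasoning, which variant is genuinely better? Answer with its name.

Variant X

Variant Y is higher inside every user tenure stratum but Variant X is higher in aggregate. Whether to stratify depends on how user tenure relates to the variant.
User tenure is recorded after the variant and is itself shifted by it — it sits on the causal path from variant to outcome. Conditioning on a mediator would strip out part of the effect we want; the pooled comparison gives the total causal effect.
Pooled: Variant X 39.7% vs Variant Y 38.2%; Variant X is higher overall.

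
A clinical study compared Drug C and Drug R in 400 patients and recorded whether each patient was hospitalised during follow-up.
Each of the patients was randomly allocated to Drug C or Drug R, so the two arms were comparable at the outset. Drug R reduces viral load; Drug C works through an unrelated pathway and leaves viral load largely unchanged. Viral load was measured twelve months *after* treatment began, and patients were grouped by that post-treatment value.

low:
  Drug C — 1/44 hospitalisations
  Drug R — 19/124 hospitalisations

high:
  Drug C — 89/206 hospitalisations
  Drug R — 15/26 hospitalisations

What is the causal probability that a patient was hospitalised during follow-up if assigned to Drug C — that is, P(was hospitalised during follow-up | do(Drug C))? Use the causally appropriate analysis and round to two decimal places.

Viral load lies on the pathway drug → viral load → outcome, so adjusting for it blocks the indirect effect. For the total causal effect of drug, use the unadjusted pooled rates.
So P(outcome | do(Drug C)) is just the pooled rate for Drug C: 90/250 = 0.360.

0.36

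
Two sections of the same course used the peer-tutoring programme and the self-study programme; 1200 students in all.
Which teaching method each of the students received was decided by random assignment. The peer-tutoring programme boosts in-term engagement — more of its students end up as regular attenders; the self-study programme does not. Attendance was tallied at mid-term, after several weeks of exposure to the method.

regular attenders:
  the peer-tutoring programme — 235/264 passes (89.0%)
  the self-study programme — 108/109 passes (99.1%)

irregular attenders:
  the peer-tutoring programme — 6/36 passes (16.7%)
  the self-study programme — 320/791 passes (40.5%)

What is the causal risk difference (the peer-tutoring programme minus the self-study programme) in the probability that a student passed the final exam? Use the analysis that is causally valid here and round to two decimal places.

Mid-term attendance lies on the pathway teaching method → mid-term attendance → outcome, so adjusting for it blocks the indirect effect. For the total causal effect of teaching method, use the unadjusted pooled rates.
The causal difference is the pooled difference: 0.803 − 0.476 = +0.328.

+0.33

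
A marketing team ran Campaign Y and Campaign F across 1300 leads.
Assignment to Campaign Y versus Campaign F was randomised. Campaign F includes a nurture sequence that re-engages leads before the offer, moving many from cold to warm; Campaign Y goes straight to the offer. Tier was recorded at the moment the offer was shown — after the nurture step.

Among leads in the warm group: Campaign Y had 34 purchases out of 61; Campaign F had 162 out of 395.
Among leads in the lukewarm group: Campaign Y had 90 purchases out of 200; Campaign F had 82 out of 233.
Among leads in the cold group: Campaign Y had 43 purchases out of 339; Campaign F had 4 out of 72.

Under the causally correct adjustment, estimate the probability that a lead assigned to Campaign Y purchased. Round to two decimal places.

Engagement tier is downstream of the campaign. One should not condition on a consequence of treatment, so the overall rates are the right comparison.
So P(outcome | do(Campaign Y)) is just the pooled rate for Campaign Y: 167/600 = 0.278.

0.28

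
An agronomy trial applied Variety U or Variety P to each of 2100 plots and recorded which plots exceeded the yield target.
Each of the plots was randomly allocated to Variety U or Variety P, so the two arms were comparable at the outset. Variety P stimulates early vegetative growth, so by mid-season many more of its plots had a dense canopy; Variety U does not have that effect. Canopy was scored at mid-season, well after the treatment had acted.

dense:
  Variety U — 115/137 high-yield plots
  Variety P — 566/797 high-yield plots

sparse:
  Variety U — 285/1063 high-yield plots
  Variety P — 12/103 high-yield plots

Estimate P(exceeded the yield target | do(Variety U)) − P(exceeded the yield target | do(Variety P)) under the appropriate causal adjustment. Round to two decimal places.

-0.31

Mid-season canopy is recorded after the variety and is itself shifted by it — it sits on the causal path from variety to outcome. Conditioning on a mediator would strip out part of the effect we want; the pooled comparison gives the total causal effect.
The causal difference is the pooled difference: 0.333 − 0.642 = -0.309.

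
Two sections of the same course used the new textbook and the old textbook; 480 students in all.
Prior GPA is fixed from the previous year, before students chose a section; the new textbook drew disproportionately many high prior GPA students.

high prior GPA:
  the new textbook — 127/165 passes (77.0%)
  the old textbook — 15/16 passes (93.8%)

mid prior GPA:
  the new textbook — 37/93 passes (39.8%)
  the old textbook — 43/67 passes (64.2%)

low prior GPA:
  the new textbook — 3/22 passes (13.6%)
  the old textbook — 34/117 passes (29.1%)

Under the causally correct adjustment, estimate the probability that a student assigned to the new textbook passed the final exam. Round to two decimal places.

0.46

the old textbook is higher inside every prior GPA band stratum but the new textbook is higher in aggregate. Whether to stratify depends on how prior GPA band relates to the teaching method.
Since prior GPA band is a pre-existing factor (not a product of the teaching method) and it affects the outcome on its own, it is a confounder. The stratified rates, not the pooled rate, identify the causal effect.
Standardising the new textbook to the population prior GPA band mix: 0.377·127/165 + 0.333·37/93 + 0.290·3/22 = 0.462.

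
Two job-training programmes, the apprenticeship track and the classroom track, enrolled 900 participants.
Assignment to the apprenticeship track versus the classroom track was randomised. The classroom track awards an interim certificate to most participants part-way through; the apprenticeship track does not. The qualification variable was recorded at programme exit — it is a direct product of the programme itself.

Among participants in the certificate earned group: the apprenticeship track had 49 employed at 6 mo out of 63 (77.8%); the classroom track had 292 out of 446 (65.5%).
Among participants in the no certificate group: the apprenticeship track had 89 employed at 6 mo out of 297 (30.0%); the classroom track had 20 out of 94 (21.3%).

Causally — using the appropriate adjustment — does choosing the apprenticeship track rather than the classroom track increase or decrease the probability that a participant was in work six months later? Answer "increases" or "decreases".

Within every qualification attained during the programme level the apprenticeship track has the higher rate, yet pooled the classroom track does — Simpson's reversal.
Qualification attained during the programme lies on the pathway programme → qualification attained during the programme → outcome, so adjusting for it blocks the indirect effect. For the total causal effect of programme, use the unadjusted pooled rates.
Pooled: the apprenticeship track 38.3% vs the classroom track 57.8%; the classroom track is higher overall.

decreases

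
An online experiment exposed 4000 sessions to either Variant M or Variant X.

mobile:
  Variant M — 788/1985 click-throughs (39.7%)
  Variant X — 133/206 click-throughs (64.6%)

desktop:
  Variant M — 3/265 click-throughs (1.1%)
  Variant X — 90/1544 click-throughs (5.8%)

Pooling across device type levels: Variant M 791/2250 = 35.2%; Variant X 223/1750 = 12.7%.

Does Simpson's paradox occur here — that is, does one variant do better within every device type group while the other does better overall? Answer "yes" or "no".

yes

Within each device type level (mobile 39.7% vs 64.6%; desktop 1.1% vs 5.8%), Variant X has the higher rate every time. Pooled: 35.2% vs 12.7% — Variant M has the higher rate overall. The two comparisons disagree.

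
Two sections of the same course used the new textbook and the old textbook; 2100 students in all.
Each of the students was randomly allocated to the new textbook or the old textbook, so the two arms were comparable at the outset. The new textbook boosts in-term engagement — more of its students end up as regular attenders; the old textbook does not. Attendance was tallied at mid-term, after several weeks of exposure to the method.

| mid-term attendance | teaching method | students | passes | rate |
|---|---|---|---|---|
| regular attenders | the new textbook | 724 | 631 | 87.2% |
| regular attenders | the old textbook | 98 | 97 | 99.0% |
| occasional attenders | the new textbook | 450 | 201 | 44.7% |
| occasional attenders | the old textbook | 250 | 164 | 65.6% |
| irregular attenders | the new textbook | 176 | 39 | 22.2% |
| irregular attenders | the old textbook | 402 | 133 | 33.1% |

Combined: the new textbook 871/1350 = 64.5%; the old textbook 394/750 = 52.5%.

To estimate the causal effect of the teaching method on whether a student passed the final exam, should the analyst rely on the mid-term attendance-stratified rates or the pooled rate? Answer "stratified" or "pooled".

Mid-term attendance here is a post-treatment variable shaped by the teaching method; conditioning on it would introduce bias rather than remove it. The overall comparison is the causal one.
Pooled: the new textbook 64.5% vs the old textbook 52.5%; the new textbook is higher overall.

pooled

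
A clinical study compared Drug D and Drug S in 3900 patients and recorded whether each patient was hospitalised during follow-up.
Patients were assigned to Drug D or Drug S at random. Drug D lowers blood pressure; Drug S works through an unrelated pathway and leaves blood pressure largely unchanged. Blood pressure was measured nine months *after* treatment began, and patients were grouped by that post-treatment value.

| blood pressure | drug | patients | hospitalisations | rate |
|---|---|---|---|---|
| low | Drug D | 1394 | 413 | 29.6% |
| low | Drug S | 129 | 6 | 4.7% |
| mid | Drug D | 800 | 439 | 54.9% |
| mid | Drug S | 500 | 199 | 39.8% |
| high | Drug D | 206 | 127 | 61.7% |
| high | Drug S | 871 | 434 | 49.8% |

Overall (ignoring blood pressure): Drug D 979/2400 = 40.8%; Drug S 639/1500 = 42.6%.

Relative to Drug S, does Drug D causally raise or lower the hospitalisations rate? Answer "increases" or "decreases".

The stratified and pooled comparisons disagree (Drug S wins within each blood pressure; Drug D wins overall), so the answer turns on the causal role of blood pressure.
Stratifying would compare drugs among patients the drugs themselves sorted into blood pressure groups — a form of selection on an intermediate. The unconditioned pooled rates give the total causal effect.
Pooled: Drug D 40.8% vs Drug S 42.6%; Drug D is lower overall.

decreases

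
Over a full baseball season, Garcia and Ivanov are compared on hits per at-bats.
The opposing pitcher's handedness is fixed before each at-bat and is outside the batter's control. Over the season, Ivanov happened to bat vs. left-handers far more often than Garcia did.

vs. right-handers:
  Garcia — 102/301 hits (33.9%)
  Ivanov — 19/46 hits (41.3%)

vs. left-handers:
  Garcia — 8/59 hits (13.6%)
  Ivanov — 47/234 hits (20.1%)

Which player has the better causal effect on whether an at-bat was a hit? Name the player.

The pitcher handedness-specific comparison favours Ivanov throughout, but the pooled figures favour Garcia. The question is whether to condition on pitcher handedness.
Here pitcher handedness is a common cause — it drives both which player a case falls under and the outcome. The crude comparison mixes populations; the stratum-specific rates are the causally relevant ones.
Within each level — vs. right-handers: 33.9% vs 41.3%; vs. left-handers: 13.6% vs 20.1% — Ivanov is higher every time.

Ivanov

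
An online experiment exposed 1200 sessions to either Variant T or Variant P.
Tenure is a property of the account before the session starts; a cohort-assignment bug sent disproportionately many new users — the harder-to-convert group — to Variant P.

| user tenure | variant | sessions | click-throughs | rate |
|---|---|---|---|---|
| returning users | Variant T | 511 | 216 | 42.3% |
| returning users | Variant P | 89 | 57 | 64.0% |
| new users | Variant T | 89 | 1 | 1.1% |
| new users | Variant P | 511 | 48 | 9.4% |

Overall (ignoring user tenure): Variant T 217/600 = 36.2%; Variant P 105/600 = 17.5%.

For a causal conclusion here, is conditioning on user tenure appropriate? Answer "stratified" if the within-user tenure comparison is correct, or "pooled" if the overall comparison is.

Here user tenure is a common cause — it drives both which variant a case falls under and the outcome. The crude comparison mixes populations; the stratum-specific rates are the causally relevant ones.
Within each level — returning users: 42.3% vs 64.0%; new users: 1.1% vs 9.4% — Variant P is higher every time.

stratified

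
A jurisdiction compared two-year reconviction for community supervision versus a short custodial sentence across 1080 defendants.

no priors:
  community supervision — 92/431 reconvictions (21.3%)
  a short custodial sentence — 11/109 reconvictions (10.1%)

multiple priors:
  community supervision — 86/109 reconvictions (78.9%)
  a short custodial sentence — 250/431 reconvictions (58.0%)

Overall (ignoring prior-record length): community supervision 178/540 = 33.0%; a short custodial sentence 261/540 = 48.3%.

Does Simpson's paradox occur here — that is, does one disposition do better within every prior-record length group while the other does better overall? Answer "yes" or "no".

yes

Within each prior-record length level (no priors 21.3% vs 10.1%; multiple priors 78.9% vs 58.0%), a short custodial sentence has the lower rate every time. Pooled: 33.0% vs 48.3% — community supervision has the lower rate overall. The two comparisons disagree.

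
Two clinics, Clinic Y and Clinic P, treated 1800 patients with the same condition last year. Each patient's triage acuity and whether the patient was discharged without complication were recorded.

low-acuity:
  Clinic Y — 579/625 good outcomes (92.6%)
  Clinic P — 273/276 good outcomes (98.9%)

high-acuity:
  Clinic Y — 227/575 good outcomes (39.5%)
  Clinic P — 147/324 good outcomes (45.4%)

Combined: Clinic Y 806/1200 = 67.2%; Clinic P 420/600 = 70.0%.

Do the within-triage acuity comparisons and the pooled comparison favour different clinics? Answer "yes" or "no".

Within each triage acuity level (low-acuity 92.6% vs 98.9%; high-acuity 39.5% vs 45.4%), Clinic P has the higher rate every time. Pooled: 67.2% vs 70.0% — Clinic P has the higher rate overall. They agree.

no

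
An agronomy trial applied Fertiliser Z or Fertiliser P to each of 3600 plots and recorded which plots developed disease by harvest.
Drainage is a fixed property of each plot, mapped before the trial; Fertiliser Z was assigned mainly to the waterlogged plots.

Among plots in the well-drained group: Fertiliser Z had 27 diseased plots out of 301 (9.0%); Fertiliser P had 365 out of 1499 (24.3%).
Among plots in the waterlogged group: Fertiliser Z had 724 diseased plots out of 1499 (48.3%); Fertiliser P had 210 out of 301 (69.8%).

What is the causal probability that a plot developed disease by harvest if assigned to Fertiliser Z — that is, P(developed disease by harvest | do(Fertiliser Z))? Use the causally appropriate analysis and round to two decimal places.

0.29

The field drainage-specific comparison favours Fertiliser Z throughout, but the pooled figures favour Fertiliser P. The question is whether to condition on field drainage.
Field drainage is set before the fertiliser has any effect — it is not caused by the fertiliser — and it independently drives the outcome. That makes it a confounder, so the causal comparison is within field drainage levels.
Standardising Fertiliser Z to the population field drainage mix: 0.500·27/301 + 0.500·724/1499 = 0.286.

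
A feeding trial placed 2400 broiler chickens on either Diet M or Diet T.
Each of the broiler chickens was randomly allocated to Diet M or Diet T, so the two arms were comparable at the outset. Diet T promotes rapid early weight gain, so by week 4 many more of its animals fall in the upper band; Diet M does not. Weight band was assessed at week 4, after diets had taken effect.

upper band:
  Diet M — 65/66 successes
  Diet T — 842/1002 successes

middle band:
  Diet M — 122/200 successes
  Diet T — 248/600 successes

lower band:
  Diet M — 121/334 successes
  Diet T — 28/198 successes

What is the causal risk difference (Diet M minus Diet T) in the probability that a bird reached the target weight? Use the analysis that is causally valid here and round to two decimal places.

-0.11

The week-4 weight band-specific comparison favours Diet M throughout, but the pooled figures favour Diet T. The question is whether to condition on week-4 weight band.
Week-4 weight band here is a post-treatment variable shaped by the diet; conditioning on it would introduce bias rather than remove it. The overall comparison is the causal one.
The causal difference is the pooled difference: 0.513 − 0.621 = -0.108.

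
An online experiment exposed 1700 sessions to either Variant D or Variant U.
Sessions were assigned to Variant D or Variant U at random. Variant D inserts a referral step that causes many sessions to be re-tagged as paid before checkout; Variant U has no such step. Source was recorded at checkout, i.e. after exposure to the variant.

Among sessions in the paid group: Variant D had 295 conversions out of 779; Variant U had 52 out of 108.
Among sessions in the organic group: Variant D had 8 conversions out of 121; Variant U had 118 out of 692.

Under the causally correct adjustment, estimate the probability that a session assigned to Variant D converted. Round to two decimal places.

0.34

Traffic source is downstream of the variant. One should not condition on a consequence of treatment, so the overall rates are the right comparison.
So P(outcome | do(Variant D)) is just the pooled rate for Variant D: 303/900 = 0.337.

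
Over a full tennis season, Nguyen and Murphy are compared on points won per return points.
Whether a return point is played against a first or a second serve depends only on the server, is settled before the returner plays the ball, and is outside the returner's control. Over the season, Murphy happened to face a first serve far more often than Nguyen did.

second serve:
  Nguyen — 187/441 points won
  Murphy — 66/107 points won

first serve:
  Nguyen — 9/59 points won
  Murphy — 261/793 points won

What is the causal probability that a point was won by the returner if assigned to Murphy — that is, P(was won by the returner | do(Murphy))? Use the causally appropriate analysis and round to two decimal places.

Nothing the player does changes serve type; the imbalance is an allocation artefact. With serve type also predicting the outcome, the pooled figure is confounded, and the within-stratum comparison is the causal one.
Standardising Murphy to the population serve type mix: 0.391·66/107 + 0.609·261/793 = 0.442.

0.44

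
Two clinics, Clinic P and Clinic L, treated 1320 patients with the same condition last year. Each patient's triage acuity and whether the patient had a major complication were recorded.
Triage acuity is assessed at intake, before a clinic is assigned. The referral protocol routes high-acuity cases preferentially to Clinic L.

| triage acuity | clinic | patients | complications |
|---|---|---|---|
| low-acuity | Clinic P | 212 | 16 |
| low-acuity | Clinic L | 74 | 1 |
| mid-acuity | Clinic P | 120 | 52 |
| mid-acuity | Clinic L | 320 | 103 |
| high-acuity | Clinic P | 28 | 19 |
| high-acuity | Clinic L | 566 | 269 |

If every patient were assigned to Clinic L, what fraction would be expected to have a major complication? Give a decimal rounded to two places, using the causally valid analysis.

Nothing the clinic does changes triage acuity; the imbalance is an allocation artefact. With triage acuity also predicting the outcome, the pooled figure is confounded, and the within-stratum comparison is the causal one.
Standardising Clinic L to the population triage acuity mix: 0.217·1/74 + 0.333·103/320 + 0.450·269/566 = 0.324.

0.32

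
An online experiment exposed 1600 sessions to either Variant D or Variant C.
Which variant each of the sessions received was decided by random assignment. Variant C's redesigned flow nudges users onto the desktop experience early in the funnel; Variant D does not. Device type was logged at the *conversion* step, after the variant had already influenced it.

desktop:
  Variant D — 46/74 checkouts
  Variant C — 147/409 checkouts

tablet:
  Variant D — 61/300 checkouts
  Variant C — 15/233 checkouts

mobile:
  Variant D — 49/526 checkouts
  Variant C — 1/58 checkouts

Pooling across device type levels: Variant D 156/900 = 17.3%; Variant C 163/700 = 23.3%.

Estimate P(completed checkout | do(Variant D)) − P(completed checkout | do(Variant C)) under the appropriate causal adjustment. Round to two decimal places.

Device type lies on the pathway variant → device type → outcome, so adjusting for it blocks the indirect effect. For the total causal effect of variant, use the unadjusted pooled rates.
The causal difference is the pooled difference: 0.173 − 0.233 = -0.060.

-0.06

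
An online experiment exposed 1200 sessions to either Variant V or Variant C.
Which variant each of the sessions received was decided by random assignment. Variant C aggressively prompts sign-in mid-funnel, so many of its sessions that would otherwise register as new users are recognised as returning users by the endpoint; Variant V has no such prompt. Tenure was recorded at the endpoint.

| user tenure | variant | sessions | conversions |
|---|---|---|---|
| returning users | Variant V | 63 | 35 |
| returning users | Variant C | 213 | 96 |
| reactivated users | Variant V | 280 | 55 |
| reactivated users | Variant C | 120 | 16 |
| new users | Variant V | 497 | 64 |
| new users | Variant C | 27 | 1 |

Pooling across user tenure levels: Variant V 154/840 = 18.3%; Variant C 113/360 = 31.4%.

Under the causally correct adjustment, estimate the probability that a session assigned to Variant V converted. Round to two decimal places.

0.18

User tenure here is a post-treatment variable shaped by the variant; conditioning on it would introduce bias rather than remove it. The overall comparison is the causal one.
So P(outcome | do(Variant V)) is just the pooled rate for Variant V: 154/840 = 0.183.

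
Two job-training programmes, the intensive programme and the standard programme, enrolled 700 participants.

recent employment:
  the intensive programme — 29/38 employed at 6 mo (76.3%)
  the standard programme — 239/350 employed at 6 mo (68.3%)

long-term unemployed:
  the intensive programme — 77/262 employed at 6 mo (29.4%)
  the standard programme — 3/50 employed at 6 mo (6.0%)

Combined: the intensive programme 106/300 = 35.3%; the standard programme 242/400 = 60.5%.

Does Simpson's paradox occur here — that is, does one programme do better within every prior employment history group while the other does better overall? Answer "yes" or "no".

Within each prior employment history level (recent employment 76.3% vs 68.3%; long-term unemployed 29.4% vs 6.0%), the intensive programme has the higher rate every time. Pooled: 35.3% vs 60.5% — the standard programme has the higher rate overall. The two comparisons disagree.

yes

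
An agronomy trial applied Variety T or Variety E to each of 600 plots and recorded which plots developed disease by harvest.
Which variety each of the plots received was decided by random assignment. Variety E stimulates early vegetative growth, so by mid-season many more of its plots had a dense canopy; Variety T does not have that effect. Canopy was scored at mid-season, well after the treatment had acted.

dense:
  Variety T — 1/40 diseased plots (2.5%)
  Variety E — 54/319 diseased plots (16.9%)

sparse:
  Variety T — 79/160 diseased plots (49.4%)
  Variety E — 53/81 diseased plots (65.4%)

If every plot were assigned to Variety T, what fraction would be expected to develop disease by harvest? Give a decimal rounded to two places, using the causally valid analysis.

0.40

The stratified and pooled comparisons disagree (Variety T wins within each mid-season canopy; Variety E wins overall), so the answer turns on the causal role of mid-season canopy.
Mid-season canopy here is a post-treatment variable shaped by the variety; conditioning on it would introduce bias rather than remove it. The overall comparison is the causal one.
So P(outcome | do(Variety T)) is just the pooled rate for Variety T: 80/200 = 0.400.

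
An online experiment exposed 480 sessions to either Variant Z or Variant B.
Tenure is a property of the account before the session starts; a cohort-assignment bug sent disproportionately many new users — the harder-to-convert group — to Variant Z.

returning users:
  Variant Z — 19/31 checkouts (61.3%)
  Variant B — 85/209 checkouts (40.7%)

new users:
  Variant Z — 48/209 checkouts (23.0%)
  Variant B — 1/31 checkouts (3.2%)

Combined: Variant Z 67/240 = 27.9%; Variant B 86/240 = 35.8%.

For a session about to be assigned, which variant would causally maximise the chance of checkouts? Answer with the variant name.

Variant Z

User tenure differs across variants for reasons unrelated to any effect of the variant itself, and it separately predicts the outcome — a classic confounder. We must compare within user tenure levels.
Within each level — returning users: 61.3% vs 40.7%; new users: 23.0% vs 3.2% — Variant Z is higher every time.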